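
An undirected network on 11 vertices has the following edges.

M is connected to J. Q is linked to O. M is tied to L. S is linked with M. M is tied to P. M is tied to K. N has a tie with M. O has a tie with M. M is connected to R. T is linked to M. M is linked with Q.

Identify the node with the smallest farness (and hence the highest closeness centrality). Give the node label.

Farness (sum of distances to all others) for each node — J:19, K:19, L:19, M:10, N:19, O:18, P:19, Q:18, R:19, S:19, T:19.
The smallest farness is 10, for M, so M has the highest closeness.

M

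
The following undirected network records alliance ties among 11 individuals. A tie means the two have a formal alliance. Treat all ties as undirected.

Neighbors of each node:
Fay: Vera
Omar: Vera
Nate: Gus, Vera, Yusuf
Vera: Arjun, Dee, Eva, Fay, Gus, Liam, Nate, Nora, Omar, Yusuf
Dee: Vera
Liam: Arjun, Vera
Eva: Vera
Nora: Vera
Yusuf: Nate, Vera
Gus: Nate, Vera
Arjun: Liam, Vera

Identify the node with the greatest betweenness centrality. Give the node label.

Unnormalized betweenness of each node: Arjun:0, Dee:0, Eva:0, Fay:0, Gus:0, Liam:0, Nate:1/2, Nora:0, Omar:0, Vera:83/2, Yusuf:0.
Vera has the largest value, 83/2, making it the main broker — the node through which the most shortest paths run.

Vera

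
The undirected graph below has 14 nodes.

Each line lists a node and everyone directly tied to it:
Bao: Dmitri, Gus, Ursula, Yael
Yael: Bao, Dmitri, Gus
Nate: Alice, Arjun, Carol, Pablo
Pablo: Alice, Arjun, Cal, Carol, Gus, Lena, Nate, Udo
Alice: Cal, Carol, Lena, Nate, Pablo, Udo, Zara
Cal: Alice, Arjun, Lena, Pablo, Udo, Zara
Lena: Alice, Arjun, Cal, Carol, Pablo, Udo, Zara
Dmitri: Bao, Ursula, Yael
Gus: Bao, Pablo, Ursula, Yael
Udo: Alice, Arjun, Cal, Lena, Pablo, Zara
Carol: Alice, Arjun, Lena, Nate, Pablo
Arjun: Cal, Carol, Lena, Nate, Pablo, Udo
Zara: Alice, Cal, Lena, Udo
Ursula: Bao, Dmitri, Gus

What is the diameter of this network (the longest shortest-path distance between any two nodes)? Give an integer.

Eccentricity of each node (its greatest distance to any other): Alice:4, Arjun:4, Bao:4, Cal:4, Carol:4, Dmitri:5, Gus:3, Lena:4, Nate:4, Pablo:3, Udo:4, Ursula:4, Yael:4, Zara:5.
The maximum eccentricity is 5, realized for instance by the pair Dmitri–Zara via Dmitri – Bao – Gus – Pablo – Lena – Zara. So the diameter is 5.

5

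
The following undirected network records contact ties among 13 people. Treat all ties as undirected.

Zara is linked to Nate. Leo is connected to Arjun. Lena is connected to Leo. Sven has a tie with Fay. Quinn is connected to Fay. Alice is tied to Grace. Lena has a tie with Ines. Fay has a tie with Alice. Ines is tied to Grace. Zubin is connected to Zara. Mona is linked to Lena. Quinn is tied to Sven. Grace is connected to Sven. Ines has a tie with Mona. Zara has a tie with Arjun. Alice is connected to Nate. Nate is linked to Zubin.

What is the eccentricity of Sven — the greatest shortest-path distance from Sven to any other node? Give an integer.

5

Distances from Sven: Alice:2, Arjun:5, Fay:1, Grace:1, Ines:2, Lena:3, Leo:4, Mona:3, Nate:3, Quinn:1, Zara:4, Zubin:4.
The largest is 5 (to Arjun), so the eccentricity of Sven is 5.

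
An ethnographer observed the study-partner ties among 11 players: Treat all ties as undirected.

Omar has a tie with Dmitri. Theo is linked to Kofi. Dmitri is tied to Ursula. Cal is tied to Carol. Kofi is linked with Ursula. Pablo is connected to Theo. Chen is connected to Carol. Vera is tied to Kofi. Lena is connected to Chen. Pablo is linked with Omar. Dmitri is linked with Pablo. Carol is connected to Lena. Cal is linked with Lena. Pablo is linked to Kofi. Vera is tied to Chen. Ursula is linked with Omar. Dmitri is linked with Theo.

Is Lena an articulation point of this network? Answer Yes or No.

Even without Lena, every remaining node can still reach every other (the residual graph is connected), so Lena is not a cut vertex.

No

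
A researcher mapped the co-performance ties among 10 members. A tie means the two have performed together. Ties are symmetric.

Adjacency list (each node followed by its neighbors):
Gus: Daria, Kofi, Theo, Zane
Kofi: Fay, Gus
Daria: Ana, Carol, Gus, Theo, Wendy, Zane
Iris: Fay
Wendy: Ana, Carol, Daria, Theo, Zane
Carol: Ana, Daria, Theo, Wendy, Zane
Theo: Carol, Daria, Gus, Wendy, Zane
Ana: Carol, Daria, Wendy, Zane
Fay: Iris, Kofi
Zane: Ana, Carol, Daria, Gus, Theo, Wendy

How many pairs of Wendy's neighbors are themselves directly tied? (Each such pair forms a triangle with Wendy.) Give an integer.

Wendy's neighbors: Ana, Carol, Daria, Theo, and Zane.
Neighbor pairs that are themselves tied: Wendy–Ana–Carol; Wendy–Ana–Daria; Wendy–Ana–Zane; Wendy–Carol–Daria; Wendy–Carol–Theo; Wendy–Carol–Zane; Wendy–Daria–Theo; Wendy–Daria–Zane; Wendy–Theo–Zane. Each forms one triangle with Wendy, for 9 in total.

9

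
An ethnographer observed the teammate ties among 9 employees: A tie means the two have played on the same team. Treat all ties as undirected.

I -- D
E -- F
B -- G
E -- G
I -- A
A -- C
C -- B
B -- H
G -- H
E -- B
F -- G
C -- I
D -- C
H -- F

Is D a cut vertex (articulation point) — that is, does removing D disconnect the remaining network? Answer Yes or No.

No

Even without D, every remaining node can still reach every other (the residual graph is connected), so D is not a cut vertex.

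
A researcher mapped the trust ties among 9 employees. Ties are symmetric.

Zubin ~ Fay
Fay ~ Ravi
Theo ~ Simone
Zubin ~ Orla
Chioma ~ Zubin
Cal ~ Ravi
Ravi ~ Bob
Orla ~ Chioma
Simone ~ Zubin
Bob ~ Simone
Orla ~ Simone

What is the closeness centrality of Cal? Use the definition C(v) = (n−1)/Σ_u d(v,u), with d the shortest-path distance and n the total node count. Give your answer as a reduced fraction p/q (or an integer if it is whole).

8/23

Distances from Cal: Bob:2, Chioma:4, Fay:2, Orla:4, Ravi:1, Simone:3, Theo:4, Zubin:3. Sum = 23.
n = 9, so closeness = 8/23.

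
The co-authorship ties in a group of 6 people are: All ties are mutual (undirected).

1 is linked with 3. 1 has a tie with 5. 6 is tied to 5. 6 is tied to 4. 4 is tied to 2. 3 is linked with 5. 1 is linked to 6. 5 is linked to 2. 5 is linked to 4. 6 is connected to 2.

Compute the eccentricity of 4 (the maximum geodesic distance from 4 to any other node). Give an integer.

Distances from 4: 1:2, 2:1, 3:2, 5:1, 6:1.
The largest is 2 (to 1 and 3), so the eccentricity of 4 is 2.

2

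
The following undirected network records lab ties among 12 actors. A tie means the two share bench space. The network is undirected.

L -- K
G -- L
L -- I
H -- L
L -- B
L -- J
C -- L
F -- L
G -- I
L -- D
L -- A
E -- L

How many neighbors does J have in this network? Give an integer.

1

J is directly tied to L. That is 1 neighbor, so the degree of J is 1.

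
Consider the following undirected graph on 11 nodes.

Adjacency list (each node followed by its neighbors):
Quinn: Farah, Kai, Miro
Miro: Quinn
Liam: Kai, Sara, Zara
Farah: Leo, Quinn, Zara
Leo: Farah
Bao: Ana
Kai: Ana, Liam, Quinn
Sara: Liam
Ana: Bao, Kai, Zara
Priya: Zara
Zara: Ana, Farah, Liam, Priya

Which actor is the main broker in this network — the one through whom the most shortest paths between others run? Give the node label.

Zara

Unnormalized betweenness of each node: Ana:10, Bao:0, Farah:13, Kai:10, Leo:0, Liam:10, Miro:0, Priya:0, Quinn:11, Sara:0, Zara:19.
Zara has the largest value, 19, making it the main broker — the node through which the most shortest paths run.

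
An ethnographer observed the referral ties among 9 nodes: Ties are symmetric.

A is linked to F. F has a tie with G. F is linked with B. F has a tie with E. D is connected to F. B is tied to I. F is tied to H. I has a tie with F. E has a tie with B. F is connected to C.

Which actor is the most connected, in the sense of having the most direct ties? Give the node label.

Degrees — A:1, B:3, C:1, D:1, E:2, F:8, G:1, H:1, I:2.
The maximum is 8, attained only by F.

F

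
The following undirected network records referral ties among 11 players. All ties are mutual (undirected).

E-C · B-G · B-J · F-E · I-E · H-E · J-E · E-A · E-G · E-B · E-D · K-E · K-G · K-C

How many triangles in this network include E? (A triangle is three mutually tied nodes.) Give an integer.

4

E's neighbors: A, B, C, D, F, G, H, I, J, and K.
Neighbor pairs that are themselves tied: E–B–G; E–B–J; E–C–K; E–G–K. Each forms one triangle with E, for 4 in total.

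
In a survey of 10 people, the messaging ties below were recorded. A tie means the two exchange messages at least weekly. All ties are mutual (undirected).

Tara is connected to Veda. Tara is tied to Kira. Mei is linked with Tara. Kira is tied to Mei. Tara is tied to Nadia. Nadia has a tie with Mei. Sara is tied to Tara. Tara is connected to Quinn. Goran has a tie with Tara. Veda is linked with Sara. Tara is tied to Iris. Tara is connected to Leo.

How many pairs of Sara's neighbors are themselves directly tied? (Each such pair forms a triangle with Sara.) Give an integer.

Sara's neighbors: Tara and Veda.
Neighbor pairs that are themselves tied: Sara–Tara–Veda. Each forms one triangle with Sara, for 1 in total.

1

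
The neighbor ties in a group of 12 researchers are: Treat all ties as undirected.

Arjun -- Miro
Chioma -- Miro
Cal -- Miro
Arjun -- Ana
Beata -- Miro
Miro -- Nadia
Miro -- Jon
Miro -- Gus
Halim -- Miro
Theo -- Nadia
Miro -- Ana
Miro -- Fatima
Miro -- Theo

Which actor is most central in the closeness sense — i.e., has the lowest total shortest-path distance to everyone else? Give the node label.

Farness (sum of distances to all others) for each node — Ana:20, Arjun:20, Beata:21, Cal:21, Chioma:21, Fatima:21, Gus:21, Halim:21, Jon:21, Miro:11, Nadia:20, Theo:20.
The smallest farness is 11, for Miro, so Miro has the highest closeness.

Miro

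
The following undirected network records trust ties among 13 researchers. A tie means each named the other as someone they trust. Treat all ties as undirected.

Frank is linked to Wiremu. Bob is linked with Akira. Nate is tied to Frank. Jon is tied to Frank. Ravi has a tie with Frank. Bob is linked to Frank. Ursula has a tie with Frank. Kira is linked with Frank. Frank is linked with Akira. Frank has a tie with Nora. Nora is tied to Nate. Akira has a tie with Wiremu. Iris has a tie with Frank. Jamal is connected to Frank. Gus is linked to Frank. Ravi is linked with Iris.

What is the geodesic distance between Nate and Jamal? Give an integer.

One shortest route is Nate – Frank – Jamal, which uses 2 edges, and Nate and Jamal are not directly tied, so nothing shorter exists. So d(Nate,Jamal) = 2.

2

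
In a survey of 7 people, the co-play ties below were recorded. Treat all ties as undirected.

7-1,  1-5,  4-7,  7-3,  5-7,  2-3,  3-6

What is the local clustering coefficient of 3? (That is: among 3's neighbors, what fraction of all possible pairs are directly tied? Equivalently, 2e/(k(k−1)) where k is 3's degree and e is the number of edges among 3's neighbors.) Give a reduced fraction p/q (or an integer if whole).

3's neighbors: 2, 6, and 7 (k = 3).
Possible neighbor pairs: C(3,2) = 3. Edges among them: none → e = 0.
Clustering(3) = 0/3 = 0.

0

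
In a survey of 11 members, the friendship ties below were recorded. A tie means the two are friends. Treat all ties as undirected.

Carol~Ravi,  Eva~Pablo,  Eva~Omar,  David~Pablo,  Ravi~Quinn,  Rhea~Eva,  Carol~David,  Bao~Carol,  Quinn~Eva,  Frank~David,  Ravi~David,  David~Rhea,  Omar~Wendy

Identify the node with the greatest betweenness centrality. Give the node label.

Unnormalized betweenness of each node: Bao:0, Carol:9, David:39/2, Eva:37/2, Frank:0, Omar:9, Pablo:5, Quinn:5, Ravi:6, Rhea:5, Wendy:0.
David has the largest value, 39/2, making it the main broker — the node through which the most shortest paths run.

David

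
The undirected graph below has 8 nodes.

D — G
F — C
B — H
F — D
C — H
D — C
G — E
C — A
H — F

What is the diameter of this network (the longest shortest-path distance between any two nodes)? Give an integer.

Eccentricity of each node (its greatest distance to any other): A:4, B:5, C:3, D:3, E:5, F:3, G:4, H:4.
The maximum eccentricity is 5, realized for instance by the pair B–E via B – H – F – D – G – E. So the diameter is 5.

5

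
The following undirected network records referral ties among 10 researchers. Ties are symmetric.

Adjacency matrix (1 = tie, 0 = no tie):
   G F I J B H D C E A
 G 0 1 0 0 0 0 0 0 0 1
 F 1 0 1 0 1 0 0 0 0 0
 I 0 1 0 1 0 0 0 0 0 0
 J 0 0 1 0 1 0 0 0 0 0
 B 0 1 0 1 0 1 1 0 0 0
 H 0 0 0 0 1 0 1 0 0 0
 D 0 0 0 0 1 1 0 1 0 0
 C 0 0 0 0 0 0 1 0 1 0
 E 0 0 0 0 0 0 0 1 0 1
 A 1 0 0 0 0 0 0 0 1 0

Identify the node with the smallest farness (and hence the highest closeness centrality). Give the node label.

B

Farness (sum of distances to all others) for each node — A:23, B:16, C:21, D:18, E:23, F:17, G:20, H:21, I:23, J:22.
The smallest farness is 16, for B, so B has the highest closeness.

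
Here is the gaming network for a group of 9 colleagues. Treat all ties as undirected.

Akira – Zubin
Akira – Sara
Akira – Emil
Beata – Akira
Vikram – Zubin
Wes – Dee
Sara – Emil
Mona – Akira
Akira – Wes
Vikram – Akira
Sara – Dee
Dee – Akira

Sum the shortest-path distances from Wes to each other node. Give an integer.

Distances from Wes: Akira:1, Beata:2, Dee:1, Emil:2, Mona:2, Sara:2, Vikram:2, Zubin:2.
Sum = 1 + 2 + 1 + 2 + 2 + 2 + 2 + 2 = 14.

14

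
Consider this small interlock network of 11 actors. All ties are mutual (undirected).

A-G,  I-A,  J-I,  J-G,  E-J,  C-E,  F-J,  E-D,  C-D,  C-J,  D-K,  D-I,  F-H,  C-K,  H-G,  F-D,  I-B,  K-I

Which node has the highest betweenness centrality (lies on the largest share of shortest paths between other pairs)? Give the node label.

Unnormalized betweenness of each node: A:2, B:0, C:7/4, D:49/6, E:5/12, F:65/12, G:19/4, H:11/12, I:91/6, J:25/2, K:11/12.
I has the largest value, 91/6, making it the main broker — the node through which the most shortest paths run.

I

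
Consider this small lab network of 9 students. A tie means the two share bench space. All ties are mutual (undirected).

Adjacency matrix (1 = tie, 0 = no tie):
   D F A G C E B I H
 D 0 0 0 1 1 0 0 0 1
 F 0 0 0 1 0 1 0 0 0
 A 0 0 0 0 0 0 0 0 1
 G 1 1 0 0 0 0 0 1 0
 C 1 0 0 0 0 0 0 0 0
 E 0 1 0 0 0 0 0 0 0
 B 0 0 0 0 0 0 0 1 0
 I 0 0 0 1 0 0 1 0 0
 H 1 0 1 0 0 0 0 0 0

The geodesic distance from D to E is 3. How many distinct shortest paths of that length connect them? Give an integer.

The shortest distance is 3, and the only length-3 path is D–G–F–E. So there is exactly 1 shortest path.

1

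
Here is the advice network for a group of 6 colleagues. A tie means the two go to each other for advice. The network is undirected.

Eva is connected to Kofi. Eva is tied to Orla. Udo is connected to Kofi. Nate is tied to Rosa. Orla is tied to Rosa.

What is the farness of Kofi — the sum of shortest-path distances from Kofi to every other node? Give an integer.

Distances from Kofi: Eva:1, Nate:4, Orla:2, Rosa:3, Udo:1.
Sum = 1 + 4 + 2 + 3 + 1 = 11.

11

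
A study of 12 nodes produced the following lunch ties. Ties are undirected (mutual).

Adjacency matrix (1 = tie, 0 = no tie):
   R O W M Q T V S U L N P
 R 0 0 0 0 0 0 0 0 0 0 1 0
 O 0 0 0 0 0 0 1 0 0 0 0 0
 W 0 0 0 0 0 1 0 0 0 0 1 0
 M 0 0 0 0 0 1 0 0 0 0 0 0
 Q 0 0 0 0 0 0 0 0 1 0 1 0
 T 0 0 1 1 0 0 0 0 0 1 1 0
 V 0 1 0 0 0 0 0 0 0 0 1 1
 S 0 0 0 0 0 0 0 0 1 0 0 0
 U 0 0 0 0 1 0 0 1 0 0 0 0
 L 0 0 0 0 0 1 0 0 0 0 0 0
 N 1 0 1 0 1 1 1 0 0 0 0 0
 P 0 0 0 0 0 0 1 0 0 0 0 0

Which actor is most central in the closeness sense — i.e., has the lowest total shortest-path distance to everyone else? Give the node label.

Farness (sum of distances to all others) for each node — L:33, M:33, N:18, O:34, P:34, Q:24, R:28, S:42, T:23, U:32, V:24, W:25.
The smallest farness is 18, for N, so N has the highest closeness.

N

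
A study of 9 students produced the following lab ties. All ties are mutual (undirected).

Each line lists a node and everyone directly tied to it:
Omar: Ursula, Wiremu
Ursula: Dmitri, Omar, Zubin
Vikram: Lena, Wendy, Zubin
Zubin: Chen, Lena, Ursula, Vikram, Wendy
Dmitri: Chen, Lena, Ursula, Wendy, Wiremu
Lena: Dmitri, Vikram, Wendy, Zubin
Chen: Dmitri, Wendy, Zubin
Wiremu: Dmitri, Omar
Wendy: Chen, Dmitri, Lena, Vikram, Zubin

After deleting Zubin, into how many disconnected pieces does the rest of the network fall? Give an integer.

Zubin's neighbors (Chen, Lena, Ursula, Vikram, and Wendy) remain reachable from one another through other ties, so the rest of the network stays in one piece.

1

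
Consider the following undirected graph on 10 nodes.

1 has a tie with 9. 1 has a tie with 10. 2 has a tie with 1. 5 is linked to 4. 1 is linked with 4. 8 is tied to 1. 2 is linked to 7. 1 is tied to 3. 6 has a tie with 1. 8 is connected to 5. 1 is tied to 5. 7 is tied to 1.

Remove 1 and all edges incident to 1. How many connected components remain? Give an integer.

Without 1, the remaining ties split the others into: {10}; {2, 7}; {6}; {4, 5, 8}; {9}; {3}.
That's 6 separate components.

6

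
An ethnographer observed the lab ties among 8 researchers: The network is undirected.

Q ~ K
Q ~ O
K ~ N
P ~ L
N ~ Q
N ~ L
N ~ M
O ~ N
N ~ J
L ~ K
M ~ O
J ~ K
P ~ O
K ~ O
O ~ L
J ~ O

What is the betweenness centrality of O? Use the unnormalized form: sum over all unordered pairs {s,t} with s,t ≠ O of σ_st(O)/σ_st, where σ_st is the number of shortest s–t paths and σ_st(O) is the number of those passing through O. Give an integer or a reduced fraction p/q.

Pairs whose geodesics pass through O — M–P: 1; M–L: 1/2; M–Q: 1/2; M–K: 1/2; M–J: 1/2; N–P: 1/2; P–Q: 1; P–K: 1/2; P–J: 1; L–Q: 1/3; L–J: 1/3; Q–J: 1/3.
All other pairs contribute 0.
Summing the contributions gives betweenness(O) = 7.

7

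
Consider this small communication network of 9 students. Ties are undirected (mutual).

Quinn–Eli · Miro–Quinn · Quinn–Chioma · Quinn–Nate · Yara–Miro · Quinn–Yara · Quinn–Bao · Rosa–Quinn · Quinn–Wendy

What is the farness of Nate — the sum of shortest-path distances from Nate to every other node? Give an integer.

Distances from Nate: Bao:2, Chioma:2, Eli:2, Miro:2, Quinn:1, Rosa:2, Wendy:2, Yara:2.
Sum = 2 + 2 + 2 + 2 + 1 + 2 + 2 + 2 = 15.

15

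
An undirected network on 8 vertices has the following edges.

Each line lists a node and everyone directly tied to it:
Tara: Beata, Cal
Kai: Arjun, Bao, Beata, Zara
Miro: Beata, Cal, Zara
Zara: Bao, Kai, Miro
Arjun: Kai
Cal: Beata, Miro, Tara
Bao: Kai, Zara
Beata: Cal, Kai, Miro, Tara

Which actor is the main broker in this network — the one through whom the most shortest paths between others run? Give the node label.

Unnormalized betweenness of each node: Arjun:0, Bao:0, Beata:23/3, Cal:5/6, Kai:28/3, Miro:8/3, Tara:0, Zara:5/2.
Kai has the largest value, 28/3, making it the main broker — the node through which the most shortest paths run.

Kai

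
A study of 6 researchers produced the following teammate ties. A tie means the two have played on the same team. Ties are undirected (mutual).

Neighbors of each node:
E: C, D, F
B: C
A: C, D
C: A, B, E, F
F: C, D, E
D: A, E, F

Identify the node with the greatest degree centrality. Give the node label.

C

Degrees — A:2, B:1, C:4, D:3, E:3, F:3.
The maximum is 4, attained only by C.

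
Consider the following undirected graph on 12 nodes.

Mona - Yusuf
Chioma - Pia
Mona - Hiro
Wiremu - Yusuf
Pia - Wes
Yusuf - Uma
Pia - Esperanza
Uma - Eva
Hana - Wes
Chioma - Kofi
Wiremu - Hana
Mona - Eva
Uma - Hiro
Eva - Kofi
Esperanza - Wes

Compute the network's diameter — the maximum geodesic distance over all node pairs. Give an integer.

6

Eccentricity of each node (its greatest distance to any other): Chioma:4, Esperanza:6, Eva:4, Hana:4, Hiro:6, Kofi:4, Mona:5, Pia:5, Uma:5, Wes:5, Wiremu:4, Yusuf:4.
The maximum eccentricity is 6, realized for instance by the pair Hiro–Esperanza via Hiro – Uma – Eva – Kofi – Chioma – Pia – Esperanza. So the diameter is 6.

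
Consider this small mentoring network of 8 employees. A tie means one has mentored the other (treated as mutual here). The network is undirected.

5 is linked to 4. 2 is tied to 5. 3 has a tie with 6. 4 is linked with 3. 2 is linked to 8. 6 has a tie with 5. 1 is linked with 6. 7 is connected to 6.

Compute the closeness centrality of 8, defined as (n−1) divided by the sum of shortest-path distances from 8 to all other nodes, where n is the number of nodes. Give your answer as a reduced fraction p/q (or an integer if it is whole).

1/3

Distances from 8: 1:4, 2:1, 3:4, 4:3, 5:2, 6:3, 7:4. Sum = 21.
n = 8, so closeness = 7/21 = 1/3.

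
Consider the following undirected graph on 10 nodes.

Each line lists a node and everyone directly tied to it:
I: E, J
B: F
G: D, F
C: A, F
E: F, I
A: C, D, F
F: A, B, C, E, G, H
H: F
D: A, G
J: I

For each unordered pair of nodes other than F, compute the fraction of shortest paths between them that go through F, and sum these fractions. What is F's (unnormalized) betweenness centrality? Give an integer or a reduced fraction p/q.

Pairs whose geodesics pass through F — H–B: 1; H–G: 1; H–I: 1; H–C: 1; H–E: 1; H–A: 1; H–J: 1; H–D: 2/2; B–G: 1; B–I: 1; B–C: 1; B–E: 1; B–A: 1; B–J: 1 … (+15 more pairs).
All other pairs contribute 0.
Summing the contributions gives betweenness(F) = 57/2.

57/2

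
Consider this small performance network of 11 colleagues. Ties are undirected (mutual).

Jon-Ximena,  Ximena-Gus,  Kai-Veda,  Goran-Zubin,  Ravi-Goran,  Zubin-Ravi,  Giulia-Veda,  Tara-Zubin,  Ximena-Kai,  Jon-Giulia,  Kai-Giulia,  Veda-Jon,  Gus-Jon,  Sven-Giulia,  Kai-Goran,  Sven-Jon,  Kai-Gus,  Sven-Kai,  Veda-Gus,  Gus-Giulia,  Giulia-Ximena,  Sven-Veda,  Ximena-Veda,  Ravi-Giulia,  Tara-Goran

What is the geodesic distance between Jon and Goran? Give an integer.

3

One shortest route is Jon – Giulia – Ravi – Goran, which uses 3 edges, and at distance 2 from Jon we only reach {Kai, Ravi}, which does not include Goran. So d(Jon,Goran) = 3.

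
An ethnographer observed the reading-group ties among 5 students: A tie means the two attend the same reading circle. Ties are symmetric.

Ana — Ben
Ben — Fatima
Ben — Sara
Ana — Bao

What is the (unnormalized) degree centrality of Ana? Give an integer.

Ana is directly tied to Bao and Ben. That is 2 neighbors, so the degree of Ana is 2.

2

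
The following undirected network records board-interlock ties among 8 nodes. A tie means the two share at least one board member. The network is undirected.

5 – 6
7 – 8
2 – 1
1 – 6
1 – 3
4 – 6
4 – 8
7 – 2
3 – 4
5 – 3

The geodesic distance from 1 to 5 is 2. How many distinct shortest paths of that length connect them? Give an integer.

2

The shortest distance is 2. The length-2 paths are: 1–3–5; 1–6–5.
That gives 2 distinct shortest paths.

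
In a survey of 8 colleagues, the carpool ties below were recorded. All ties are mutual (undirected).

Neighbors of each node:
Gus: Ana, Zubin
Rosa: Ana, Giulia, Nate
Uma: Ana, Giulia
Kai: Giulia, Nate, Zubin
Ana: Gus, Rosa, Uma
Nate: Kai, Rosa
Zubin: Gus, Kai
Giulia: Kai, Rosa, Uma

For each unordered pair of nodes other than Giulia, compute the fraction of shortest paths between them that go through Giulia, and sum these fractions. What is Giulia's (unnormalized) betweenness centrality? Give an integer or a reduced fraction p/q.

4

Pairs whose geodesics pass through Giulia — Nate–Uma: 2/3; Rosa–Uma: 1/2; Rosa–Zubin: 1/3; Rosa–Kai: 1/2; Uma–Zubin: 1/2; Uma–Kai: 1; Ana–Kai: 2/4.
All other pairs contribute 0.
Summing the contributions gives betweenness(Giulia) = 4.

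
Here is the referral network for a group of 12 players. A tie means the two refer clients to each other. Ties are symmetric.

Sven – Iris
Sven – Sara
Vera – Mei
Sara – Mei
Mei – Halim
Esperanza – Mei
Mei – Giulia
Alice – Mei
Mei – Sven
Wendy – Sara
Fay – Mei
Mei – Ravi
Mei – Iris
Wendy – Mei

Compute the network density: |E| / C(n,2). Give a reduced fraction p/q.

7/33

There are 14 edges and 12 nodes, so the maximum possible is C(12,2) = 66.
Density = 14/66 = 7/33.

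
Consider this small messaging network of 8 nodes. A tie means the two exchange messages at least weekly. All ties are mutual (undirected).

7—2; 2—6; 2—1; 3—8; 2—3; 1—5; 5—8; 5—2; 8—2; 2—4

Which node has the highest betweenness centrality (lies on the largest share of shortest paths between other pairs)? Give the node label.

2

Unnormalized betweenness of each node: 1:0, 2:17, 3:0, 4:0, 5:1/2, 6:0, 7:0, 8:1/2.
2 has the largest value, 17, making it the main broker — the node through which the most shortest paths run.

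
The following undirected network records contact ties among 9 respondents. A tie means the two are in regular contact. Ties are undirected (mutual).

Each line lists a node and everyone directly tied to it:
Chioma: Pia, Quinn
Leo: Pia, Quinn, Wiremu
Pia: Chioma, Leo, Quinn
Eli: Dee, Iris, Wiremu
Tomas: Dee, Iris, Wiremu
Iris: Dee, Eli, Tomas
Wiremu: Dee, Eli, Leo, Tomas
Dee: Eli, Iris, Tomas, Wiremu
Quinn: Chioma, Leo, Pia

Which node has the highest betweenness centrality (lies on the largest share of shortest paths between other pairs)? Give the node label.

Unnormalized betweenness of each node: Chioma:0, Dee:2, Eli:5/3, Iris:1/3, Leo:15, Pia:3, Quinn:3, Tomas:5/3, Wiremu:49/3.
Wiremu has the largest value, 49/3, making it the main broker — the node through which the most shortest paths run.

Wiremu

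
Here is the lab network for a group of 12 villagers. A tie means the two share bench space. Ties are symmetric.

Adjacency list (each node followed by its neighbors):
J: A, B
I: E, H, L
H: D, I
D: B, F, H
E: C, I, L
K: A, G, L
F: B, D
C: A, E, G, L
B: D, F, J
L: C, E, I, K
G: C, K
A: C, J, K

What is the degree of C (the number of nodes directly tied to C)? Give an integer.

C is directly tied to A, E, G, and L. That is 4 neighbors, so the degree of C is 4.

4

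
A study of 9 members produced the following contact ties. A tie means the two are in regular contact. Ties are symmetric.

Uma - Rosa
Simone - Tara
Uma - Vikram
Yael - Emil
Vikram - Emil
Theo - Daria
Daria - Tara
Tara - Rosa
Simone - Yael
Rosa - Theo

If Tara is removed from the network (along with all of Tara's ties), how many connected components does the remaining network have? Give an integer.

1

Tara's neighbors (Daria, Rosa, and Simone) remain reachable from one another through other ties, so the rest of the network stays in one piece.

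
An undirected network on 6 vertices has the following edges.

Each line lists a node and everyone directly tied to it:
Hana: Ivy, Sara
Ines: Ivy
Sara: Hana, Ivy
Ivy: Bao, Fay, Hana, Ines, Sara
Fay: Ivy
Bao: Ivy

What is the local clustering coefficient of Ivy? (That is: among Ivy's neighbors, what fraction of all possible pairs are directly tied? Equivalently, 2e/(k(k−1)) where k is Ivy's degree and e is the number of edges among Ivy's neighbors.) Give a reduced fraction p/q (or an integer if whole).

1/10

Ivy's neighbors: Bao, Fay, Hana, Ines, and Sara (k = 5).
Possible neighbor pairs: C(5,2) = 10. Edges among them: Hana–Sara → e = 1.
Clustering(Ivy) = 1/10.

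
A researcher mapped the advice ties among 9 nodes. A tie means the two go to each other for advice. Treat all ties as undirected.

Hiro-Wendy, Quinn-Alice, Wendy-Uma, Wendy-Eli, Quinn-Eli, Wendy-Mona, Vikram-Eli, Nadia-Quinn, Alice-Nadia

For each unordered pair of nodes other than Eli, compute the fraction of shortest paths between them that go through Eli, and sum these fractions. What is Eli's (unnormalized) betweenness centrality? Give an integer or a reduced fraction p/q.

19

Pairs whose geodesics pass through Eli — Vikram–Uma: 1; Vikram–Nadia: 1; Vikram–Quinn: 1; Vikram–Wendy: 1; Vikram–Hiro: 1; Vikram–Mona: 1; Vikram–Alice: 1; Uma–Nadia: 1; Uma–Quinn: 1; Uma–Alice: 1; Nadia–Wendy: 1; Nadia–Hiro: 1; Nadia–Mona: 1; Quinn–Wendy: 1 … (+5 more pairs).
All other pairs contribute 0.
Summing the contributions gives betweenness(Eli) = 19.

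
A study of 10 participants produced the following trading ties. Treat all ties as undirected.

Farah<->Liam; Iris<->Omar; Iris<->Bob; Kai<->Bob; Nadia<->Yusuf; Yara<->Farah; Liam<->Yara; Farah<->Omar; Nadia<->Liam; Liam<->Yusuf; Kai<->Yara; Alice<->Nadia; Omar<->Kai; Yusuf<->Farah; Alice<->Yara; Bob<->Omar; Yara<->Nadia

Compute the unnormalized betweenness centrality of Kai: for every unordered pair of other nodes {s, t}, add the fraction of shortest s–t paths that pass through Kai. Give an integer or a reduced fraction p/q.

Pairs whose geodesics pass through Kai — Bob–Nadia: 1; Bob–Yara: 1; Bob–Alice: 1; Bob–Liam: 1/2; Omar–Nadia: 1/4; Omar–Yara: 1/2; Omar–Alice: 1/2; Iris–Nadia: 2/5; Iris–Yara: 2/3; Iris–Alice: 2/3.
All other pairs contribute 0.
Summing the contributions gives betweenness(Kai) = 389/60.

389/60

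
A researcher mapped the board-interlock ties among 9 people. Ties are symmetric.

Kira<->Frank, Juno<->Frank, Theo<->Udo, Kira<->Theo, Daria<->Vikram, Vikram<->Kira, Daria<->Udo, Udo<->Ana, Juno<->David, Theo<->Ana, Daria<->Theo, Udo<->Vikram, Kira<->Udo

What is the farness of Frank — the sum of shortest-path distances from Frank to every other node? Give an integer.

16

Distances from Frank: Ana:3, Daria:3, David:2, Juno:1, Kira:1, Theo:2, Udo:2, Vikram:2.
Sum = 3 + 3 + 2 + 1 + 1 + 2 + 2 + 2 = 16.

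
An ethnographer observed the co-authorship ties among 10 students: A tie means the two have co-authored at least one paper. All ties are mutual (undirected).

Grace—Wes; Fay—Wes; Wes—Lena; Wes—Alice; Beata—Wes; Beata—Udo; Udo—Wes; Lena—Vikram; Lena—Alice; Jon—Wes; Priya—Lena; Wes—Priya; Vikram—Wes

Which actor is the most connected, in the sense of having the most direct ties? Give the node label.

Wes

Degrees — Alice:2, Beata:2, Fay:1, Grace:1, Jon:1, Lena:4, Priya:2, Udo:2, Vikram:2, Wes:9.
The maximum is 9, attained only by Wes.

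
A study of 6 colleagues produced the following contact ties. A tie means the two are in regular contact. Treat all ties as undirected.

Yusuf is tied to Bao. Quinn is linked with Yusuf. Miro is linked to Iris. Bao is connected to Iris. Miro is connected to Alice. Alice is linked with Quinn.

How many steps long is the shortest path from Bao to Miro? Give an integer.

2

One shortest route is Bao – Iris – Miro, which uses 2 edges, and Bao and Miro are not directly tied, so nothing shorter exists. So d(Bao,Miro) = 2.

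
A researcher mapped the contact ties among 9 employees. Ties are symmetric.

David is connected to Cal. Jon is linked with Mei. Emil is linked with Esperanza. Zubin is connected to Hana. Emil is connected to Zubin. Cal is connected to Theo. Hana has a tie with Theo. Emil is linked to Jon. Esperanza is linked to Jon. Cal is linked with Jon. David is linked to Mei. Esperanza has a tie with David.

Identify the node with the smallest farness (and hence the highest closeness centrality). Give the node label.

Jon

Farness (sum of distances to all others) for each node — Cal:14, David:15, Emil:14, Esperanza:15, Hana:19, Jon:13, Mei:18, Theo:17, Zubin:17.
The smallest farness is 13, for Jon, so Jon has the highest closeness.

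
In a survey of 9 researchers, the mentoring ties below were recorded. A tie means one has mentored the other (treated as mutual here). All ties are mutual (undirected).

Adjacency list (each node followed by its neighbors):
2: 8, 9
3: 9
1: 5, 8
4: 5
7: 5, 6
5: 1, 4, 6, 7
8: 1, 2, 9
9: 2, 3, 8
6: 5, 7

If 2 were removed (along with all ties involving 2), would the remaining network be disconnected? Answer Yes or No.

No

Even without 2, every remaining node can still reach every other (the residual graph is connected), so 2 is not a cut vertex.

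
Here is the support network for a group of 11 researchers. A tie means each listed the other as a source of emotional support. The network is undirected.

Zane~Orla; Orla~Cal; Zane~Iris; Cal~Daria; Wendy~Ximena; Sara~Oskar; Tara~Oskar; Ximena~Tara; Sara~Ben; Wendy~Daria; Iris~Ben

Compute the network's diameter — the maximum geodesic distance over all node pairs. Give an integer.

5

Eccentricity of each node (its greatest distance to any other): Ben:5, Cal:5, Daria:5, Iris:5, Orla:5, Oskar:5, Sara:5, Tara:5, Wendy:5, Ximena:5, Zane:5.
The maximum eccentricity is 5, realized for instance by the pair Ben–Daria via Ben – Iris – Zane – Orla – Cal – Daria. So the diameter is 5.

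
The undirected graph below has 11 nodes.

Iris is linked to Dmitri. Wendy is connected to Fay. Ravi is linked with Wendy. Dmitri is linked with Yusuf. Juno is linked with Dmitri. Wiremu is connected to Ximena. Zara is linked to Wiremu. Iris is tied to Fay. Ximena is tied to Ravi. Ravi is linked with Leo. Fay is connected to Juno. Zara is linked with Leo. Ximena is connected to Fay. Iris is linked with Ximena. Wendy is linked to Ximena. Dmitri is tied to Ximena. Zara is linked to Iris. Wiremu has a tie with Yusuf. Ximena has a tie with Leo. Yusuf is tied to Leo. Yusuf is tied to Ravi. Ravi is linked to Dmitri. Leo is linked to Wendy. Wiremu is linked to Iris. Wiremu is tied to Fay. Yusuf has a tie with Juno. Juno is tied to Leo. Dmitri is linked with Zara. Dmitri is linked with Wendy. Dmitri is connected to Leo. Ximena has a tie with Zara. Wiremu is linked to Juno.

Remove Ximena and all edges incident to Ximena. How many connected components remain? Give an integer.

1

Ximena's neighbors (Dmitri, Fay, Iris, Leo, Ravi, Wendy, Wiremu, and Zara) remain reachable from one another through other ties, so the rest of the network stays in one piece.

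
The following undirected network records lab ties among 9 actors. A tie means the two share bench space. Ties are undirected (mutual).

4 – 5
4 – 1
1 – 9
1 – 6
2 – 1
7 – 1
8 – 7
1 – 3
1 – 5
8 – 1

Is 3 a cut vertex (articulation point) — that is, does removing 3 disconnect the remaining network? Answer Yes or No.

Even without 3, every remaining node can still reach every other (the residual graph is connected), so 3 is not a cut vertex.

No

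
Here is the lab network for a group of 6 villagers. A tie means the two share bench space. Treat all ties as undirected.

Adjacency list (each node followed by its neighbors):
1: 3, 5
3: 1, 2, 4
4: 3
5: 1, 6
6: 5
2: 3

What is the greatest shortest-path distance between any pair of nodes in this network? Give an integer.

4

Eccentricity of each node (its greatest distance to any other): 1:2, 2:4, 3:3, 4:4, 5:3, 6:4.
The maximum eccentricity is 4, realized for instance by the pair 2–6 via 2 – 3 – 1 – 5 – 6. So the diameter is 4.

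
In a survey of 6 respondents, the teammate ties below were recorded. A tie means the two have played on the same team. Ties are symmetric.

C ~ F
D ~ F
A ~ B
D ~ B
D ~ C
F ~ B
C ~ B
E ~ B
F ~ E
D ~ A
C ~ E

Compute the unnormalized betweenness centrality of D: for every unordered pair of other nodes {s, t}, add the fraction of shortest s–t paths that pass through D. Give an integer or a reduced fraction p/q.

1

Pairs whose geodesics pass through D — A–F: 1/2; A–C: 1/2.
All other pairs contribute 0.
Summing the contributions gives betweenness(D) = 1.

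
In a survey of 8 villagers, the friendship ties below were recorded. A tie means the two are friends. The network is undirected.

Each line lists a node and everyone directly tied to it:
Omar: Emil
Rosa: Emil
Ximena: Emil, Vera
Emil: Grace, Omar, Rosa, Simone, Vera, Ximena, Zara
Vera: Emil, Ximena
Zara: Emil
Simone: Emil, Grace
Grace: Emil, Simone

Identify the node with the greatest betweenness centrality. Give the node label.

Unnormalized betweenness of each node: Emil:19, Grace:0, Omar:0, Rosa:0, Simone:0, Vera:0, Ximena:0, Zara:0.
Emil has the largest value, 19, making it the main broker — the node through which the most shortest paths run.

Emil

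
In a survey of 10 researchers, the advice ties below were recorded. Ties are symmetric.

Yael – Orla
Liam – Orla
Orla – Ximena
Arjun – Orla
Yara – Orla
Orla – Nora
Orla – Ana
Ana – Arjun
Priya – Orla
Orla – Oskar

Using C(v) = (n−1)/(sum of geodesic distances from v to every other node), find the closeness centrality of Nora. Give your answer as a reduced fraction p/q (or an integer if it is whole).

9/17

Distances from Nora: Ana:2, Arjun:2, Liam:2, Orla:1, Oskar:2, Priya:2, Ximena:2, Yael:2, Yara:2. Sum = 17.
n = 10, so closeness = 9/17.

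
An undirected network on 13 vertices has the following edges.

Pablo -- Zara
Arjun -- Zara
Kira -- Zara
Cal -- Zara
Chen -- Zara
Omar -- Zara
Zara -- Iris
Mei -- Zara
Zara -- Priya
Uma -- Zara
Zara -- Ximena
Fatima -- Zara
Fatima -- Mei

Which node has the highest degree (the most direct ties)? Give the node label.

Degrees — Arjun:1, Cal:1, Chen:1, Fatima:2, Iris:1, Kira:1, Mei:2, Omar:1, Pablo:1, Priya:1, Uma:1, Ximena:1, Zara:12.
The maximum is 12, attained only by Zara.

Zara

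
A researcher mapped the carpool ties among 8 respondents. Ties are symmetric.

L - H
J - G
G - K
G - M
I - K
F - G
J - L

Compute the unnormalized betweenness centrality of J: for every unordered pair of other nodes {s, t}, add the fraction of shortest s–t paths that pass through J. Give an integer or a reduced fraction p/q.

Pairs whose geodesics pass through J — I–H: 1; I–L: 1; H–K: 1; H–M: 1; H–G: 1; H–F: 1; K–L: 1; L–M: 1; L–G: 1; L–F: 1.
All other pairs contribute 0.
Summing the contributions gives betweenness(J) = 10.

10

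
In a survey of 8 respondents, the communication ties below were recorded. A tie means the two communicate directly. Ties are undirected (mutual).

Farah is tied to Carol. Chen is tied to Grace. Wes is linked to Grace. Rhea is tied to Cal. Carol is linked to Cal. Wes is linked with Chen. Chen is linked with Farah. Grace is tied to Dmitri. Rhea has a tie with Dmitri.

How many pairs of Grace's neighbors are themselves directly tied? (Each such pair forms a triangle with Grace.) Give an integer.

Grace's neighbors: Chen, Dmitri, and Wes.
Neighbor pairs that are themselves tied: Grace–Chen–Wes. Each forms one triangle with Grace, for 1 in total.

1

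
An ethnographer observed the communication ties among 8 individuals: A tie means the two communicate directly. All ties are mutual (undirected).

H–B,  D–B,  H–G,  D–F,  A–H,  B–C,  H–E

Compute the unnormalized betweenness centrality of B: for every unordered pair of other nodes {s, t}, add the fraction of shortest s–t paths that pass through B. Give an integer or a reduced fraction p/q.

Pairs whose geodesics pass through B — E–C: 1; E–F: 1; E–D: 1; A–C: 1; A–F: 1; A–D: 1; C–G: 1; C–H: 1; C–F: 1; C–D: 1; G–F: 1; G–D: 1; H–F: 1; H–D: 1.
All other pairs contribute 0.
Summing the contributions gives betweenness(B) = 14.

14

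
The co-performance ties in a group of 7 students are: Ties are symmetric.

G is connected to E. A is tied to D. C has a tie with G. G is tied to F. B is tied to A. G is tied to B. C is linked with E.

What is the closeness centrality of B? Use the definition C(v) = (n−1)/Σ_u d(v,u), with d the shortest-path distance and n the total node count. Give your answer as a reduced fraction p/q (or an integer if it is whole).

Distances from B: A:1, C:2, D:2, E:2, F:2, G:1. Sum = 10.
n = 7, so closeness = 6/10 = 3/5.

3/5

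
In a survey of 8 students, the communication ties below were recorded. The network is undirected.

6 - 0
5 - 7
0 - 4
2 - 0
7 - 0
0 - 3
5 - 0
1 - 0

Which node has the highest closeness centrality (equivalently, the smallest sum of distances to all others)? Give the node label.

0

Farness (sum of distances to all others) for each node — 0:7, 1:13, 2:13, 3:13, 4:13, 5:12, 6:13, 7:12.
The smallest farness is 7, for 0, so 0 has the highest closeness.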